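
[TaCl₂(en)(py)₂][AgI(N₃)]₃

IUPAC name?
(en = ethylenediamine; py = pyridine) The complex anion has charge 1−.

dichloro(ethylenediamine)bis(pyridine)tantalum(V) azidoiodoargentate(I)

Both ions are complex: the cation is named first with the plain metal name, the anion second with the -ate form; each ion's ligands are alphabetised independently.
The complex anion is given as 1−; its ligand charges sum to -2, so Ag = +1.
With 3 anions per cation, the cation must be 3×1 = 3+.
Cation: ligand charges sum to -2; for the ion to be 3+, Ta = +5.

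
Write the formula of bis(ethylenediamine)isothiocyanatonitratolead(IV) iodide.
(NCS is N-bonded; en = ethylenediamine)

Ligands: 1 isothiocyanato (NCS, -1), 2 ethylenediamine (en, neutral), 1 nitrato (NO3, -1). Ligand charge sum = -2.
With Pb in oxidation state +4, the complex ion is [Pb...]^2+.
Charge balance with iodide (-1) requires 1 complex ion per 2 iodide.

[Pb(en)2(NCS)(NO3)]I2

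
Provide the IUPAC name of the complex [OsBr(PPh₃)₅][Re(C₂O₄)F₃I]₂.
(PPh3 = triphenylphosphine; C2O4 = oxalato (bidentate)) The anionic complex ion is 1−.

Both ions are complex: the cation is named first with the plain metal name, the anion second with the -ate form; each ion's ligands are alphabetised independently.
The complex anion is given as 1−; its ligand charges sum to -6, so Re = +5.
With 2 anions per cation, the cation must be 2×1 = 2+.
Cation: ligand charges sum to -1; for the ion to be 2+, Os = +3.

bromopentakis(triphenylphosphine)osmium(III) trifluoroiodooxalatorhenate(V)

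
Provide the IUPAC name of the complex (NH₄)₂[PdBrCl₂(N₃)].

ammonium azidobromodichloropalladate(II)

The 2 ammonium counter-ions carry a total charge of +2, so each complex ion is 2−.
Ligand charges: 2×chloro (-1 each), 1×azido (-1 each), 1×bromo (-1 each); total -4. So Pd + (-4) = 2−, giving Pd = +2.
Ligands are named alphabetically: azido before bromo before chloro.
The complex ion is anionic, so palladium takes the -ate form palladate(II).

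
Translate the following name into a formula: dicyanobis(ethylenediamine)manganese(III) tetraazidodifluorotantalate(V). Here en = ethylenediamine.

Cation [Mn…]: ligand charges -2, Mn(III) ⇒ ion charge 1+.
Anion [Ta…]: ligand charges -6, Ta(V) ⇒ ion charge 1−.
One 1+ cation balances one 1− anion.

[Mn(CN)2(en)2][TaF2(N3)4]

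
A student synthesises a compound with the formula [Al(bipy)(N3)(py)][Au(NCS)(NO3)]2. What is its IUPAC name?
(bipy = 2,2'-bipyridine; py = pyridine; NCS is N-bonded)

azido(2,2'-bipyridine)(pyridine)aluminium(III) isothiocyanatonitratoaurate(I)

Both ions are complex: the cation is named first with the plain metal name, the anion second with the -ate form; each ion's ligands are alphabetised independently.
Aluminium is always +3 in its complexes; the cation's ligand charges sum to -1, so the complex cation is 2+.
With 2 anions per cation, each anion must be 2/2 = 1−.
Anion: ligand charges sum to -2; for the ion to be 1−, Au = +1.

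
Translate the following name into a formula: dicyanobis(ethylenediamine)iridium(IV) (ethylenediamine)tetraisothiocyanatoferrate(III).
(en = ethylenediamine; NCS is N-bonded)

Cation [Ir…]: ligand charges -2, Ir(IV) ⇒ ion charge 2+.
Anion [Fe…]: ligand charges -4, Fe(III) ⇒ ion charge 1−.

[Ir(CN)2(en)2][Fe(en)(NCS)4]2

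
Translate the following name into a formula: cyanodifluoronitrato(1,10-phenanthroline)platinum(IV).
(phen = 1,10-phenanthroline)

Ligands: 2 fluoro (F, -1), 1 cyano (CN, -1), 1 1,10-phenanthroline (phen, neutral), 1 nitrato (NO3, -1). Ligand charge sum = -4.
With Pt in oxidation state +4, the complex ion is [Pt...].

[Pt(CN)F2(NO3)(phen)]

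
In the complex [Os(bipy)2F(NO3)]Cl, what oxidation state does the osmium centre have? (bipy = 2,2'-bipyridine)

1 chloride outside the brackets (-1 each) → the complex ion is 1+.
Ligand charges: 2×bipy neutral; 1×NO3 = -1; 1×F = -1; sum -2.
Os + (-2) = 1+ ⇒ Os is +3.

+3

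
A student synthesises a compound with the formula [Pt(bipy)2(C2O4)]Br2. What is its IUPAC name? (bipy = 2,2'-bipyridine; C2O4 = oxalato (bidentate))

bis(2,2'-bipyridine)oxalatoplatinum(IV) bromide

The 2 bromide counter-ions carry a total charge of -2, so each complex ion is 2+.
Ligand charges: 2×2,2'-bipyridine (neutral), 1×oxalato (-2 each); total -2. So Pt + (-2) = 2+, giving Pt = +4.
Ligands are named alphabetically: bipyridine before oxalato.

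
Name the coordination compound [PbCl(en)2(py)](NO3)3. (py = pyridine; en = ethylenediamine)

The 3 nitrate counter-ions carry a total charge of -3, so each complex ion is 3+.
Ligand charges: 1×chloro (-1 each), 1×pyridine (neutral), 2×ethylenediamine (neutral); total -1. So Pb + (-1) = 3+, giving Pb = +4.
Ligands are named alphabetically: chloro before ethylenediamine before pyridine.

chlorobis(ethylenediamine)(pyridine)lead(IV) nitrate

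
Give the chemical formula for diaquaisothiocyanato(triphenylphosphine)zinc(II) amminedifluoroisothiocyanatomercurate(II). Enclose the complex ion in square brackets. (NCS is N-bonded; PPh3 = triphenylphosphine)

Cation [Zn…]: ligand charges -1, Zn(II) ⇒ ion charge 1+.
Anion [Hg…]: ligand charges -3, Hg(II) ⇒ ion charge 1−.
One 1+ cation balances one 1− anion.

[Zn(H2O)2(NCS)(PPh3)][HgF2(NCS)(NH3)]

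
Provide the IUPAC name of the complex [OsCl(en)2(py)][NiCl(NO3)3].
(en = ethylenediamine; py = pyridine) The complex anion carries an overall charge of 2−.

The complex anion is given as 2−; its ligand charges sum to -4, so Ni = +2.
A 1:1 salt means the cation carries the equal and opposite charge, 2+.
Cation: ligand charges sum to -1; for the ion to be 2+, Os = +3.

chlorobis(ethylenediamine)(pyridine)osmium(III) chlorotrinitratonickelate(II)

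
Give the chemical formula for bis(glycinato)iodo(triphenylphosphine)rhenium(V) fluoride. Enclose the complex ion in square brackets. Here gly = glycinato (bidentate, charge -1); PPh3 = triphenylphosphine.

Ligands: 2 glycinato (gly, -1), 1 iodo (I, -1), 1 triphenylphosphine (PPh3, neutral). Ligand charge sum = -3.
With Re in oxidation state +5, the complex ion is [Re...]^2+.
Charge balance with fluoride (-1) requires 1 complex ion per 2 fluoride.

[Re(gly)2I(PPh3)]F2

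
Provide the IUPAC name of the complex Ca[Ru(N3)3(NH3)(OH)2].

calcium amminetriazidodihydroxoruthenate(III)

The 1 calcium counter-ion carries a total charge of +2, so each complex ion is 2−.
Ligand charges: 2×hydroxo (-1 each), 3×azido (-1 each), 1×ammine (neutral); total -5. So Ru + (-5) = 2−, giving Ru = +3.
The complex ion is anionic, so ruthenium takes the -ate form ruthenate(III).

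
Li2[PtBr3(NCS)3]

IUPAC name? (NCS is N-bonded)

lithium tribromotriisothiocyanatoplatinate(IV)

The 2 lithium counter-ions carry a total charge of +2, so each complex ion is 2−.
Ligand charges: 3×bromo (-1 each), 3×isothiocyanato (-1 each); total -6. So Pt + (-6) = 2−, giving Pt = +4.
Ligands are named alphabetically: bromo before isothiocyanato.
The complex ion is anionic, so platinum takes the -ate form platinate(IV).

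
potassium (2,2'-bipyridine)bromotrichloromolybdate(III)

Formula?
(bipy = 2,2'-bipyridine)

Ligands: 3 chloro (Cl, -1), 1 bromo (Br, -1), 1 2,2'-bipyridine (bipy, neutral). Ligand charge sum = -4.
With Mo in oxidation state +3, the complex ion is [Mo...]^1−.
Charge balance with potassium (+1) requires 1 complex ion per 1 potassium.

K[Mo(bipy)BrCl3]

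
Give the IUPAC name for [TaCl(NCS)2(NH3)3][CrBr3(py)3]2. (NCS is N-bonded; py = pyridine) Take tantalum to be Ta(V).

triamminechlorodiisothiocyanatotantalum(V) tribromotris(pyridine)chromate(II)

Both ions are complex: the cation is named first with the plain metal name, the anion second with the -ate form; each ion's ligands are alphabetised independently.
Ta is given as +5; the cation's ligand charges sum to -3, so the complex cation is 2+.
With 2 anions per cation, each anion must be 2/2 = 1−.
Anion: ligand charges sum to -3; for the ion to be 1−, Cr = +2.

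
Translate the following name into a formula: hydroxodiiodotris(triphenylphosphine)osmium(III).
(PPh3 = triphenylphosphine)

Ligands: 2 iodo (I, -1), 1 hydroxo (OH, -1), 3 triphenylphosphine (PPh3, neutral). Ligand charge sum = -3.
With Os in oxidation state +3, the complex ion is [Os...].

[OsI2(OH)(PPh3)3]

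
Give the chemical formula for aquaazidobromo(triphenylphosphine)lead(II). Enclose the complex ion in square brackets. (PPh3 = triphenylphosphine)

[PbBr(H2O)(N3)(PPh3)]

Ligands: 1 bromo (Br, -1), 1 azido (N3, -1), 1 aqua (H2O, neutral), 1 triphenylphosphine (PPh3, neutral). Ligand charge sum = -2.
With Pb in oxidation state +2, the complex ion is [Pb...].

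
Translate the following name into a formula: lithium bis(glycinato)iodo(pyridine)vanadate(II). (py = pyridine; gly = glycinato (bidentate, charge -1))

Ligands: 1 iodo (I, -1), 1 pyridine (py, neutral), 2 glycinato (gly, -1). Ligand charge sum = -3.
With V in oxidation state +2, the complex ion is [V...]^1−.
Charge balance with lithium (+1) requires 1 complex ion per 1 lithium.

Li[V(gly)2I(py)]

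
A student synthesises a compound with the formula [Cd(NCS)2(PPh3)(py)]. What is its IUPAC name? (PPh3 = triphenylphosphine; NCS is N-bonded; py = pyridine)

There is no counter-ion, so the complex is neutral overall.
Ligand charges: 1×triphenylphosphine (neutral), 2×isothiocyanato (-1 each), 1×pyridine (neutral); total -2. So Cd + (-2) = 0, giving Cd = +2.
Ligands are named alphabetically: isothiocyanato before pyridine before triphenylphosphine.

diisothiocyanato(pyridine)(triphenylphosphine)cadmium(II)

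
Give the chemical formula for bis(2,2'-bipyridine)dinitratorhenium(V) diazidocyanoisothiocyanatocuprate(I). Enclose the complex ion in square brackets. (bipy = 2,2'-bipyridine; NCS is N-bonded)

Cation [Re…]: ligand charges -2, Re(V) ⇒ ion charge 3+.
Anion [Cu…]: ligand charges -4, Cu(I) ⇒ ion charge 3−.
One 3+ cation balances one 3− anion.

[Re(bipy)2(NO3)2][Cu(CN)(N3)2(NCS)]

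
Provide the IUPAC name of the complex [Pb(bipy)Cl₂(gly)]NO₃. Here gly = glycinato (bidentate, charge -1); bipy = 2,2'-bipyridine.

(2,2'-bipyridine)dichloro(glycinato)lead(IV) nitrate

The 1 nitrate counter-ion carries a total charge of -1, so each complex ion is 1+.
Ligand charges: 2×chloro (-1 each), 1×glycinato (-1 each), 1×2,2'-bipyridine (neutral); total -3. So Pb + (-3) = 1+, giving Pb = +4.
Ligands are named alphabetically: bipyridine before chloro before glycinato.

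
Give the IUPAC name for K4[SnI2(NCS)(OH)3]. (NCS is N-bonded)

potassium trihydroxodiiodoisothiocyanatostannate(II)

The 4 potassium counter-ions carry a total charge of +4, so each complex ion is 4−.
Ligand charges: 2×iodo (-1 each), 3×hydroxo (-1 each), 1×isothiocyanato (-1 each); total -6. So Sn + (-6) = 4−, giving Sn = +2.
Ligands are named alphabetically: hydroxo before iodo before isothiocyanato.
The complex ion is anionic, so tin takes the -ate form stannate(II).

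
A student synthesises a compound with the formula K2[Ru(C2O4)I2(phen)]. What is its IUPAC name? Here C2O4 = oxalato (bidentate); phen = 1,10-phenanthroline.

The 2 potassium counter-ions carry a total charge of +2, so each complex ion is 2−.
Ligand charges: 1×oxalato (-2 each), 1×1,10-phenanthroline (neutral), 2×iodo (-1 each); total -4. So Ru + (-4) = 2−, giving Ru = +2.
Ligands are named alphabetically: iodo before oxalato before phenanthroline.
The complex ion is anionic, so ruthenium takes the -ate form ruthenate(II).

potassium diiodooxalato(1,10-phenanthroline)ruthenate(II)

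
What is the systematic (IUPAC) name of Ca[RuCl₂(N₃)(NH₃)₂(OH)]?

calcium diammineazidodichlorohydroxoruthenate(II)

The 1 calcium counter-ion carries a total charge of +2, so each complex ion is 2−.
Ligand charges: 2×ammine (neutral), 1×azido (-1 each), 2×chloro (-1 each), 1×hydroxo (-1 each); total -4. So Ru + (-4) = 2−, giving Ru = +2.
The complex ion is anionic, so ruthenium takes the -ate form ruthenate(II).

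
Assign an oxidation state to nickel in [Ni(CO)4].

0

No counter-ion: the bracketed complex is neutral.
Ligand charges: 4×CO neutral; sum 0.
Ni + (0) = 0 ⇒ Ni is 0.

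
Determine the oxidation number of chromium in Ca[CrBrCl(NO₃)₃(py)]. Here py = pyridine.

+3

1 calcium outside the brackets (+2 each) → the complex ion is 2−.
Ligand charges: 1×Cl = -1; 1×Br = -1; 3×NO3 = -3; 1×py neutral; sum -5.
Cr + (-5) = 2− ⇒ Cr is +3.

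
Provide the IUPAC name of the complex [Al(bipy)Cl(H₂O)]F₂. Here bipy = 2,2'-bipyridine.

The 2 fluoride counter-ions carry a total charge of -2, so each complex ion is 2+.
Ligand charges: 1×chloro (-1 each), 1×aqua (neutral), 1×2,2'-bipyridine (neutral); total -1. So Al + (-1) = 2+, giving Al = +3.
Ligands are named alphabetically: aqua before bipyridine before chloro.

aqua(2,2'-bipyridine)chloroaluminium(III) fluoride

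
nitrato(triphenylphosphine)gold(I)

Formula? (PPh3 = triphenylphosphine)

[Au(NO3)(PPh3)]

Ligands: 1 nitrato (NO3, -1), 1 triphenylphosphine (PPh3, neutral). Ligand charge sum = -1.
With Au in oxidation state +1, the complex ion is [Au...].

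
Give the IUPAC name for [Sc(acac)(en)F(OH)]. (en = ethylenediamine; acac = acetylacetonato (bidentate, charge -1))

There is no counter-ion, so the complex is neutral overall.
Ligand charges: 1×ethylenediamine (neutral), 1×fluoro (-1 each), 1×hydroxo (-1 each), 1×acetylacetonato (-1 each); total -3. So Sc + (-3) = 0, giving Sc = +3.
Ligands are named alphabetically: acetylacetonato before ethylenediamine before fluoro before hydroxo.

(acetylacetonato)(ethylenediamine)fluorohydroxoscandium(III)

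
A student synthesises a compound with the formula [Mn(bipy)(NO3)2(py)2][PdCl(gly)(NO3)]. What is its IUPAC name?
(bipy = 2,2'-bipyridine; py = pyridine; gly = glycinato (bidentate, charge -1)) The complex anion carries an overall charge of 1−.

(2,2'-bipyridine)dinitratobis(pyridine)manganese(III) chloro(glycinato)nitratopalladate(II)

Both ions are complex: the cation is named first with the plain metal name, the anion second with the -ate form; each ion's ligands are alphabetised independently.
The complex anion is given as 1−; its ligand charges sum to -3, so Pd = +2.
A 1:1 salt means the cation carries the equal and opposite charge, 1+.
Cation: ligand charges sum to -2; for the ion to be 1+, Mn = +3.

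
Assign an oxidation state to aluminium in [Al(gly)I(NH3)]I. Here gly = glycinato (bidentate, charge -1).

1 iodide outside the brackets (-1 each) → the complex ion is 1+.
Ligand charges: 1×I = -1; 1×gly = -1; 1×NH3 neutral; sum -2.
Al + (-2) = 1+ ⇒ Al is +3.

+3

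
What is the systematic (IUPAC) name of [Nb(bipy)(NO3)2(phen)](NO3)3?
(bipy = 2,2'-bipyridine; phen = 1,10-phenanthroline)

(2,2'-bipyridine)dinitrato(1,10-phenanthroline)niobium(V) nitrate

The 3 nitrate counter-ions carry a total charge of -3, so each complex ion is 3+.
Ligand charges: 2×nitrato (-1 each), 1×2,2'-bipyridine (neutral), 1×1,10-phenanthroline (neutral); total -2. So Nb + (-2) = 3+, giving Nb = +5.
Ligands are named alphabetically: bipyridine before nitrato before phenanthroline.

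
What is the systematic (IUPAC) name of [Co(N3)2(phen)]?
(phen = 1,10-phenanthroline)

diazido(1,10-phenanthroline)cobalt(II)

There is no counter-ion, so the complex is neutral overall.
Ligand charges: 2×azido (-1 each), 1×1,10-phenanthroline (neutral); total -2. So Co + (-2) = 0, giving Co = +2.
Ligands are named alphabetically: azido before phenanthroline.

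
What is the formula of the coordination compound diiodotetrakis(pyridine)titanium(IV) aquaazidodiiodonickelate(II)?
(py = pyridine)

[TiI2(py)4][Ni(H2O)I2(N3)]2

Cation [Ti…]: ligand charges -2, Ti(IV) ⇒ ion charge 2+.
Anion [Ni…]: ligand charges -3, Ni(II) ⇒ ion charge 1−.
One 2+ cation requires 2 of the 1− anion.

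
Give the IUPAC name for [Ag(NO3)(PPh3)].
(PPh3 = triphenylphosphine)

nitrato(triphenylphosphine)silver(I)

There is no counter-ion, so the complex is neutral overall.
Ligand charges: 1×nitrato (-1 each), 1×triphenylphosphine (neutral); total -1. So Ag + (-1) = 0, giving Ag = +1.
Ligands are named alphabetically: nitrato before triphenylphosphine.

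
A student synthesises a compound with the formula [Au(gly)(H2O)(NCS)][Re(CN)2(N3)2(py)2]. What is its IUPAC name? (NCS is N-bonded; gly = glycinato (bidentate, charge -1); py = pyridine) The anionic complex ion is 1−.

aqua(glycinato)isothiocyanatogold(III) diazidodicyanobis(pyridine)rhenate(III)

The complex anion is given as 1−; its ligand charges sum to -4, so Re = +3.
A 1:1 salt means the cation carries the equal and opposite charge, 1+.
Cation: ligand charges sum to -2; for the ion to be 1+, Au = +3.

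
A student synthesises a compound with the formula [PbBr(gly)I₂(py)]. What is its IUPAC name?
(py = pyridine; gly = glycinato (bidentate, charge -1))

bromo(glycinato)diiodo(pyridine)lead(IV)

There is no counter-ion, so the complex is neutral overall.
Ligand charges: 1×pyridine (neutral), 1×glycinato (-1 each), 1×bromo (-1 each), 2×iodo (-1 each); total -4. So Pb + (-4) = 0, giving Pb = +4.
Ligands are named alphabetically: bromo before glycinato before iodo before pyridine.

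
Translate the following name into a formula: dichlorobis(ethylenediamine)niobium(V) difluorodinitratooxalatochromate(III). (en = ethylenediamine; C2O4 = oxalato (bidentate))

[NbCl2(en)2][Cr(C2O4)F2(NO3)2]

Cation [Nb…]: ligand charges -2, Nb(V) ⇒ ion charge 3+.
Anion [Cr…]: ligand charges -6, Cr(III) ⇒ ion charge 3−.
One 3+ cation balances one 3− anion.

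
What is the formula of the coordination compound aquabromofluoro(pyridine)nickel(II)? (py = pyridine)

[NiBrF(H2O)(py)]

Ligands: 1 bromo (Br, -1), 1 fluoro (F, -1), 1 aqua (H2O, neutral), 1 pyridine (py, neutral). Ligand charge sum = -2.
With Ni in oxidation state +2, the complex ion is [Ni...].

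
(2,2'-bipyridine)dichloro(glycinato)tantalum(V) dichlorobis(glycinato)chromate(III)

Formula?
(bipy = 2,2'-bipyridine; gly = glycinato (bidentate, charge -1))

Cation [Ta…]: ligand charges -3, Ta(V) ⇒ ion charge 2+.
Anion [Cr…]: ligand charges -4, Cr(III) ⇒ ion charge 1−.

[Ta(bipy)Cl2(gly)][CrCl2(gly)2]2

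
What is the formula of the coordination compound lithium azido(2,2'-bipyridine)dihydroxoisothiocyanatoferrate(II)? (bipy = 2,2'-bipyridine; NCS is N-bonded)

Li2[Fe(bipy)(N3)(NCS)(OH)2]

Ligands: 1 2,2'-bipyridine (bipy, neutral), 2 hydroxo (OH, -1), 1 isothiocyanato (NCS, -1), 1 azido (N3, -1). Ligand charge sum = -4.
Charge balance with lithium (+1) requires 1 complex ion per 2 lithium.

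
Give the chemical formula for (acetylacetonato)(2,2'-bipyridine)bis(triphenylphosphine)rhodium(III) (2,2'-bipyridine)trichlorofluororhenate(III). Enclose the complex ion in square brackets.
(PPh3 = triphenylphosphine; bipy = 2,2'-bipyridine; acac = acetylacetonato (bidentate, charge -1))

Cation [Rh…]: ligand charges -1, Rh(III) ⇒ ion charge 2+.
Anion [Re…]: ligand charges -4, Re(III) ⇒ ion charge 1−.
One 2+ cation requires 2 of the 1− anion.

[Rh(acac)(bipy)(PPh3)2][Re(bipy)Cl3F]2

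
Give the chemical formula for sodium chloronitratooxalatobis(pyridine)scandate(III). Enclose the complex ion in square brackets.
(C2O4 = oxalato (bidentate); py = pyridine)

Ligands: 1 nitrato (NO3, -1), 1 oxalato (C2O4, -2), 1 chloro (Cl, -1), 2 pyridine (py, neutral). Ligand charge sum = -4.
With Sc in oxidation state +3, the complex ion is [Sc...]^1−.
Charge balance with sodium (+1) requires 1 complex ion per 1 sodium.

Na[Sc(C2O4)Cl(NO3)(py)2]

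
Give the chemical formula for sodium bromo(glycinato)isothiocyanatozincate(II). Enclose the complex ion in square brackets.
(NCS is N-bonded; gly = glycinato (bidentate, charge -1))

Na[ZnBr(gly)(NCS)]

Ligands: 1 isothiocyanato (NCS, -1), 1 glycinato (gly, -1), 1 bromo (Br, -1). Ligand charge sum = -3.
Charge balance with sodium (+1) requires 1 complex ion per 1 sodium.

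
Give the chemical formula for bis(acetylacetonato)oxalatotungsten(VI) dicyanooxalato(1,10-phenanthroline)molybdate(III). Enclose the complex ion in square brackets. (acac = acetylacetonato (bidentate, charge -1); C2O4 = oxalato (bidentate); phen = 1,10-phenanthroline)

Cation [W…]: ligand charges -4, W(VI) ⇒ ion charge 2+.
Anion [Mo…]: ligand charges -4, Mo(III) ⇒ ion charge 1−.

[W(acac)2(C2O4)][Mo(C2O4)(CN)2(phen)]2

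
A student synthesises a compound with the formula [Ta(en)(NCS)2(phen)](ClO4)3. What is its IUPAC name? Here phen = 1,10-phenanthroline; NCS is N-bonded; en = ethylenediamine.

(ethylenediamine)diisothiocyanato(1,10-phenanthroline)tantalum(V) perchlorate

The 3 perchlorate counter-ions carry a total charge of -3, so each complex ion is 3+.
Ligand charges: 1×1,10-phenanthroline (neutral), 2×isothiocyanato (-1 each), 1×ethylenediamine (neutral); total -2. So Ta + (-2) = 3+, giving Ta = +5.
Ligands are named alphabetically: ethylenediamine before isothiocyanato before phenanthroline.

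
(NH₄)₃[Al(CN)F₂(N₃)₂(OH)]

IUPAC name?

The 3 ammonium counter-ions carry a total charge of +3, so each complex ion is 3−.
Ligand charges: 2×azido (-1 each), 1×cyano (-1 each), 2×fluoro (-1 each), 1×hydroxo (-1 each); total -6. So Al + (-6) = 3−, giving Al = +3.
Ligands are named alphabetically: azido before cyano before fluoro before hydroxo.
The complex ion is anionic, so aluminium takes the -ate form aluminate(III).

ammonium diazidocyanodifluorohydroxoaluminate(III)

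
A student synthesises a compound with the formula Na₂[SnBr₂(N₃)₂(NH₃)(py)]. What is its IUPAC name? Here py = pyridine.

sodium amminediazidodibromo(pyridine)stannate(II)

The 2 sodium counter-ions carry a total charge of +2, so each complex ion is 2−.
Ligand charges: 2×bromo (-1 each), 1×ammine (neutral), 1×pyridine (neutral), 2×azido (-1 each); total -4. So Sn + (-4) = 2−, giving Sn = +2.
Ligands are named alphabetically: ammine before azido before bromo before pyridine.
The complex ion is anionic, so tin takes the -ate form stannate(II).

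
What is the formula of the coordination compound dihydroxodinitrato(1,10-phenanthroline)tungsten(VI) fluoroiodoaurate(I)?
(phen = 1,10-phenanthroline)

Cation [W…]: ligand charges -4, W(VI) ⇒ ion charge 2+.
Anion [Au…]: ligand charges -2, Au(I) ⇒ ion charge 1−.

[W(NO3)2(OH)2(phen)][AuFI]2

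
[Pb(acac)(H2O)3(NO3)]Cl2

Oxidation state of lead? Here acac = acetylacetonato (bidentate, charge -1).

+4

2 chloride outside the brackets (-1 each) → the complex ion is 2+.
Ligand charges: 1×NO3 = -1; 1×acac = -1; 3×H2O neutral; sum -2.
Pb + (-2) = 2+ ⇒ Pb is +4.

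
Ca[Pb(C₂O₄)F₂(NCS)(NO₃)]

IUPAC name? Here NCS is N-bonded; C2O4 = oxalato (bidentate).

The 1 calcium counter-ion carries a total charge of +2, so each complex ion is 2−.
Ligand charges: 1×isothiocyanato (-1 each), 1×nitrato (-1 each), 1×oxalato (-2 each), 2×fluoro (-1 each); total -6. So Pb + (-6) = 2−, giving Pb = +4.
Ligands are named alphabetically: fluoro before isothiocyanato before nitrato before oxalato.
The complex ion is anionic, so lead takes the -ate form plumbate(IV).

calcium difluoroisothiocyanatonitratooxalatoplumbate(IV)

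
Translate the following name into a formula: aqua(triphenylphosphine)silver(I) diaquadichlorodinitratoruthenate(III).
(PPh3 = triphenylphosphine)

[Ag(H2O)(PPh3)][RuCl2(H2O)2(NO3)2]

Cation [Ag…]: ligand charges 0, Ag(I) ⇒ ion charge 1+.
Anion [Ru…]: ligand charges -4, Ru(III) ⇒ ion charge 1−.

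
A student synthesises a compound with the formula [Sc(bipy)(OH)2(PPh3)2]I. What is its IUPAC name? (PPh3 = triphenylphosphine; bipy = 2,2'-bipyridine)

(2,2'-bipyridine)dihydroxobis(triphenylphosphine)scandium(III) iodide

The 1 iodide counter-ion carries a total charge of -1, so each complex ion is 1+.
Ligand charges: 2×hydroxo (-1 each), 2×triphenylphosphine (neutral), 1×2,2'-bipyridine (neutral); total -2. So Sc + (-2) = 1+, giving Sc = +3.
Ligands are named alphabetically: bipyridine before hydroxo before triphenylphosphine.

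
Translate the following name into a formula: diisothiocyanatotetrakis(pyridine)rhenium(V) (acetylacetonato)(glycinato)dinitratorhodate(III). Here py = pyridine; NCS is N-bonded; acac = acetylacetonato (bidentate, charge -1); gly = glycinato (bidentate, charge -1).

Cation [Re…]: ligand charges -2, Re(V) ⇒ ion charge 3+.
Anion [Rh…]: ligand charges -4, Rh(III) ⇒ ion charge 1−.
One 3+ cation requires 3 of the 1− anion.

[Re(NCS)2(py)4][Rh(acac)(gly)(NO3)2]3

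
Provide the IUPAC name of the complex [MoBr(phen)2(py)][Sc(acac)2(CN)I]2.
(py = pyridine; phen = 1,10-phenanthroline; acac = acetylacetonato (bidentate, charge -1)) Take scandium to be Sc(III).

bromobis(1,10-phenanthroline)(pyridine)molybdenum(III) bis(acetylacetonato)cyanoiodoscandate(III)

Both ions are complex: the cation is named first with the plain metal name, the anion second with the -ate form; each ion's ligands are alphabetised independently.
Sc is given as +3; the anion's ligand charges sum to -4, so the complex anion is 1−.
With 2 anions per cation, the cation must be 2×1 = 2+.
Cation: ligand charges sum to -1; for the ion to be 2+, Mo = +3.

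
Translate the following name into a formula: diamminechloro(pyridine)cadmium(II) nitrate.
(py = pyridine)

[CdCl(NH3)2(py)]NO3

Ligands: 1 pyridine (py, neutral), 2 ammine (NH3, neutral), 1 chloro (Cl, -1). Ligand charge sum = -1.
With Cd in oxidation state +2, the complex ion is [Cd...]^1+.
Charge balance with nitrate (-1) requires 1 complex ion per 1 nitrate.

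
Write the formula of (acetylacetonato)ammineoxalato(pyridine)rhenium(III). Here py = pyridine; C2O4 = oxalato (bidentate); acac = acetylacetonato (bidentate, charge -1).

[Re(acac)(C2O4)(NH3)(py)]

Ligands: 1 pyridine (py, neutral), 1 oxalato (C2O4, -2), 1 acetylacetonato (acac, -1), 1 ammine (NH3, neutral). Ligand charge sum = -3.
With Re in oxidation state +3, the complex ion is [Re...].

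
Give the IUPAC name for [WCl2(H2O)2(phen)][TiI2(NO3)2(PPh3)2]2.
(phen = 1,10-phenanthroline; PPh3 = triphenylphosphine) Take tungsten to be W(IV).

diaquadichloro(1,10-phenanthroline)tungsten(IV) diiododinitratobis(triphenylphosphine)titanate(III)

Both ions are complex: the cation is named first with the plain metal name, the anion second with the -ate form; each ion's ligands are alphabetised independently.
W is given as +4; the cation's ligand charges sum to -2, so the complex cation is 2+.
With 2 anions per cation, each anion must be 2/2 = 1−.
Anion: ligand charges sum to -4; for the ion to be 1−, Ti = +3.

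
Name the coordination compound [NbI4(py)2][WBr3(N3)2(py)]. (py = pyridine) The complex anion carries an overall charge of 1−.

Both ions are complex: the cation is named first with the plain metal name, the anion second with the -ate form; each ion's ligands are alphabetised independently.
The complex anion is given as 1−; its ligand charges sum to -5, so W = +4.
A 1:1 salt means the cation carries the equal and opposite charge, 1+.
Cation: ligand charges sum to -4; for the ion to be 1+, Nb = +5.

tetraiodobis(pyridine)niobium(V) diazidotribromo(pyridine)tungstate(IV)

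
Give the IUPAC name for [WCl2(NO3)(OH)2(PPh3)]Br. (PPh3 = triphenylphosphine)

dichlorodihydroxonitrato(triphenylphosphine)tungsten(VI) bromide

The 1 bromide counter-ion carries a total charge of -1, so each complex ion is 1+.
Ligand charges: 2×chloro (-1 each), 1×triphenylphosphine (neutral), 1×nitrato (-1 each), 2×hydroxo (-1 each); total -5. So W + (-5) = 1+, giving W = +6.
Ligands are named alphabetically: chloro before hydroxo before nitrato before triphenylphosphine.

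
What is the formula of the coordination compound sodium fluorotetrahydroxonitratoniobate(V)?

Na[NbF(NO3)(OH)4]

Ligands: 4 hydroxo (OH, -1), 1 fluoro (F, -1), 1 nitrato (NO3, -1). Ligand charge sum = -6.
With Nb in oxidation state +5, the complex ion is [Nb...]^1−.
Charge balance with sodium (+1) requires 1 complex ion per 1 sodium.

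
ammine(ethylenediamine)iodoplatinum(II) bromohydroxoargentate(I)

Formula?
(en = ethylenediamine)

[Pt(en)I(NH3)][AgBr(OH)]

Cation [Pt…]: ligand charges -1, Pt(II) ⇒ ion charge 1+.
Anion [Ag…]: ligand charges -2, Ag(I) ⇒ ion charge 1−.
One 1+ cation balances one 1− anion.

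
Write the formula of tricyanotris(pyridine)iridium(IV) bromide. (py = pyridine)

[Ir(CN)3(py)3]Br

Ligands: 3 pyridine (py, neutral), 3 cyano (CN, -1). Ligand charge sum = -3.
With Ir in oxidation state +4, the complex ion is [Ir...]^1+.
Charge balance with bromide (-1) requires 1 complex ion per 1 bromide.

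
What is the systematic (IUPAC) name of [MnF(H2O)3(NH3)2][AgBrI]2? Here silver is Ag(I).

Both ions are complex: the cation is named first with the plain metal name, the anion second with the -ate form; each ion's ligands are alphabetised independently.
Ag is given as +1; the anion's ligand charges sum to -2, so the complex anion is 1−.
With 2 anions per cation, the cation must be 2×1 = 2+.
Cation: ligand charges sum to -1; for the ion to be 2+, Mn = +3.

diamminetriaquafluoromanganese(III) bromoiodoargentate(I)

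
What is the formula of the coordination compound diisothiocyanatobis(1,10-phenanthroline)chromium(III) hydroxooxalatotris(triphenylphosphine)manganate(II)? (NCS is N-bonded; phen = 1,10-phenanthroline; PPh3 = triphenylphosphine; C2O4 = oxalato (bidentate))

Cation [Cr…]: ligand charges -2, Cr(III) ⇒ ion charge 1+.
Anion [Mn…]: ligand charges -3, Mn(II) ⇒ ion charge 1−.
One 1+ cation balances one 1− anion.

[Cr(NCS)2(phen)2][Mn(C2O4)(OH)(PPh3)3]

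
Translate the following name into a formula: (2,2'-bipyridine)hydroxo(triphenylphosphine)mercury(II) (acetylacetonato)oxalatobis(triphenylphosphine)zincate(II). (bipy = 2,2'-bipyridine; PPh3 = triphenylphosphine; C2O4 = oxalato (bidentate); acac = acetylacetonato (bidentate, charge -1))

Cation [Hg…]: ligand charges -1, Hg(II) ⇒ ion charge 1+.
Anion [Zn…]: ligand charges -3, Zn(II) ⇒ ion charge 1−.
One 1+ cation balances one 1− anion.

[Hg(bipy)(OH)(PPh3)][Zn(acac)(C2O4)(PPh3)2]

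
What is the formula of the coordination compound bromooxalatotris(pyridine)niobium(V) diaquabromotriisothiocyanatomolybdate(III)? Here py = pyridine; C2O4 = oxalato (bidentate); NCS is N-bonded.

Cation [Nb…]: ligand charges -3, Nb(V) ⇒ ion charge 2+.
Anion [Mo…]: ligand charges -4, Mo(III) ⇒ ion charge 1−.
One 2+ cation requires 2 of the 1− anion.

[NbBr(C2O4)(py)3][MoBr(H2O)2(NCS)3]2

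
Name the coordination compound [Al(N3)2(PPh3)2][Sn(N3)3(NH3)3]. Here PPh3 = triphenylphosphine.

diazidobis(triphenylphosphine)aluminium(III) triamminetriazidostannate(II)

Aluminium is always +3 in its complexes; the cation's ligand charges sum to -2, so the complex cation is 1+.
A 1:1 salt means the anion carries the equal and opposite charge, 1−.
Anion: ligand charges sum to -3; for the ion to be 1−, Sn = +2.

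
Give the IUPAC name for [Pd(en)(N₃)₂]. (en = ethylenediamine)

diazido(ethylenediamine)palladium(II)

There is no counter-ion, so the complex is neutral overall.
Ligand charges: 1×ethylenediamine (neutral), 2×azido (-1 each); total -2. So Pd + (-2) = 0, giving Pd = +2.
Ligands are named alphabetically: azido before ethylenediamine.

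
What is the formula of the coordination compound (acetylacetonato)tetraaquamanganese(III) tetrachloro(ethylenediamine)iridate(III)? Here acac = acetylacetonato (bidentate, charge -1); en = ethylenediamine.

[Mn(acac)(H2O)4][IrCl4(en)]2

Cation [Mn…]: ligand charges -1, Mn(III) ⇒ ion charge 2+.
Anion [Ir…]: ligand charges -4, Ir(III) ⇒ ion charge 1−.
One 2+ cation requires 2 of the 1− anion.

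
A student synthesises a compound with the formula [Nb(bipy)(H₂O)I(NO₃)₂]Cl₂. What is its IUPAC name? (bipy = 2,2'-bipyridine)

aqua(2,2'-bipyridine)iododinitratoniobium(V) chloride

The 2 chloride counter-ions carry a total charge of -2, so each complex ion is 2+.
Ligand charges: 1×aqua (neutral), 1×iodo (-1 each), 1×2,2'-bipyridine (neutral), 2×nitrato (-1 each); total -3. So Nb + (-3) = 2+, giving Nb = +5.
Ligands are named alphabetically: aqua before bipyridine before iodo before nitrato.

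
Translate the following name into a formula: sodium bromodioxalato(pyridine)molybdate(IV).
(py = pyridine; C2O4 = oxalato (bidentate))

Na[MoBr(C2O4)2(py)]

Ligands: 1 bromo (Br, -1), 1 pyridine (py, neutral), 2 oxalato (C2O4, -2). Ligand charge sum = -5.
With Mo in oxidation state +4, the complex ion is [Mo...]^1−.
Charge balance with sodium (+1) requires 1 complex ion per 1 sodium.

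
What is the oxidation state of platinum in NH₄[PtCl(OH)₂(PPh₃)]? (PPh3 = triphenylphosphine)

+2

1 ammonium outside the brackets (+1 each) → the complex ion is 1−.
Ligand charges: 2×OH = -2; 1×Cl = -1; 1×PPh3 neutral; sum -3.
Pt + (-3) = 1− ⇒ Pt is +2.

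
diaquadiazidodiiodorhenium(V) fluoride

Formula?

[Re(H2O)2I2(N3)2]F

Ligands: 2 iodo (I, -1), 2 azido (N3, -1), 2 aqua (H2O, neutral). Ligand charge sum = -4.
Charge balance with fluoride (-1) requires 1 complex ion per 1 fluoride.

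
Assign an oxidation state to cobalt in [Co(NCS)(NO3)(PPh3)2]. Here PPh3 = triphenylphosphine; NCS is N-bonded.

+2

No counter-ion: the bracketed complex is neutral.
Ligand charges: 2×PPh3 neutral; 1×NCS = -1; 1×NO3 = -1; sum -2.
Co + (-2) = 0 ⇒ Co is +2.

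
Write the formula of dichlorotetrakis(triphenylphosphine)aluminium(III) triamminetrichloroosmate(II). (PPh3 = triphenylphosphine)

Cation [Al…]: ligand charges -2, Al(III) ⇒ ion charge 1+.
Anion [Os…]: ligand charges -3, Os(II) ⇒ ion charge 1−.

[AlCl2(PPh3)4][OsCl3(NH3)3]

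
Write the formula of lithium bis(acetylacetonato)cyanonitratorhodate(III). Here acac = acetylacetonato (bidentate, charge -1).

Ligands: 1 nitrato (NO3, -1), 1 cyano (CN, -1), 2 acetylacetonato (acac, -1). Ligand charge sum = -4.
With Rh in oxidation state +3, the complex ion is [Rh...]^1−.
Charge balance with lithium (+1) requires 1 complex ion per 1 lithium.

Li[Rh(acac)2(CN)(NO3)]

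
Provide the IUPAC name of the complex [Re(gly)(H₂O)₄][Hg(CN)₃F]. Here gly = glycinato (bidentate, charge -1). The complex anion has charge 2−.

tetraaqua(glycinato)rhenium(III) tricyanofluoromercurate(II)

The complex anion is given as 2−; its ligand charges sum to -4, so Hg = +2.
A 1:1 salt means the cation carries the equal and opposite charge, 2+.
Cation: ligand charges sum to -1; for the ion to be 2+, Re = +3.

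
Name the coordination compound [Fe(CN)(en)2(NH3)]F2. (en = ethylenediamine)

The 2 fluoride counter-ions carry a total charge of -2, so each complex ion is 2+.
Ligand charges: 1×ammine (neutral), 1×cyano (-1 each), 2×ethylenediamine (neutral); total -1. So Fe + (-1) = 2+, giving Fe = +3.
Ligands are named alphabetically: ammine before cyano before ethylenediamine.

amminecyanobis(ethylenediamine)iron(III) fluoride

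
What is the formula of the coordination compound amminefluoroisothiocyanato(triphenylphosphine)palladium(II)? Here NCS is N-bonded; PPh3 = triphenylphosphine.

Ligands: 1 fluoro (F, -1), 1 ammine (NH3, neutral), 1 isothiocyanato (NCS, -1), 1 triphenylphosphine (PPh3, neutral). Ligand charge sum = -2.
With Pd in oxidation state +2, the complex ion is [Pd...].

[PdF(NCS)(NH3)(PPh3)]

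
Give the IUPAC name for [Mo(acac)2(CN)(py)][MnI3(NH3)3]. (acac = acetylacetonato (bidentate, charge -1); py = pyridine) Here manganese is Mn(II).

Both ions are complex: the cation is named first with the plain metal name, the anion second with the -ate form; each ion's ligands are alphabetised independently.
Mn is given as +2; the anion's ligand charges sum to -3, so the complex anion is 1−.
A 1:1 salt means the cation carries the equal and opposite charge, 1+.
Cation: ligand charges sum to -3; for the ion to be 1+, Mo = +4.

bis(acetylacetonato)cyano(pyridine)molybdenum(IV) triamminetriiodomanganate(II)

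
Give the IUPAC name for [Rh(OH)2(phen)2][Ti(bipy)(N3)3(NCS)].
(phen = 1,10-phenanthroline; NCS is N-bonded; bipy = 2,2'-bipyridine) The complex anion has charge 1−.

The complex anion is given as 1−; its ligand charges sum to -4, so Ti = +3.
A 1:1 salt means the cation carries the equal and opposite charge, 1+.
Cation: ligand charges sum to -2; for the ion to be 1+, Rh = +3.

dihydroxobis(1,10-phenanthroline)rhodium(III) triazido(2,2'-bipyridine)isothiocyanatotitanate(III)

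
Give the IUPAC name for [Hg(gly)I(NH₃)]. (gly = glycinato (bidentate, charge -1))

ammine(glycinato)iodomercury(II)

There is no counter-ion, so the complex is neutral overall.
Ligand charges: 1×iodo (-1 each), 1×ammine (neutral), 1×glycinato (-1 each); total -2. So Hg + (-2) = 0, giving Hg = +2.
Ligands are named alphabetically: ammine before glycinato before iodo.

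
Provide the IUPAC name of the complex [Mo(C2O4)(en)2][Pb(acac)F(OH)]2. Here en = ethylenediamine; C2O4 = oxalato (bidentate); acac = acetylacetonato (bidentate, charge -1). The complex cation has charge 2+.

The complex cation is given as 2+; its ligand charges sum to -2, so Mo = +4.
With 2 anions per cation, each anion must be 2/2 = 1−.
Anion: ligand charges sum to -3; for the ion to be 1−, Pb = +2.

bis(ethylenediamine)oxalatomolybdenum(IV) (acetylacetonato)fluorohydroxoplumbate(II)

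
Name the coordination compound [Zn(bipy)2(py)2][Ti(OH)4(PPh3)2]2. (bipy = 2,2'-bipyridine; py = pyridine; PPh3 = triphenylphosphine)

Both ions are complex: the cation is named first with the plain metal name, the anion second with the -ate form; each ion's ligands are alphabetised independently.
Zinc is always +2 in its complexes; the cation's ligand charges sum to 0, so the complex cation is 2+.
With 2 anions per cation, each anion must be 2/2 = 1−.
Anion: ligand charges sum to -4; for the ion to be 1−, Ti = +3.

bis(2,2'-bipyridine)bis(pyridine)zinc(II) tetrahydroxobis(triphenylphosphine)titanate(III)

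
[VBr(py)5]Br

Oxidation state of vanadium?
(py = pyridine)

1 bromide outside the brackets (-1 each) → the complex ion is 1+.
Ligand charges: 1×Br = -1; 5×py neutral; sum -1.
V + (-1) = 1+ ⇒ V is +2.

+2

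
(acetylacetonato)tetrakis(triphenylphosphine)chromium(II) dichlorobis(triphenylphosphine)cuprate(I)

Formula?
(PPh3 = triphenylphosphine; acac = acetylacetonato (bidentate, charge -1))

Cation [Cr…]: ligand charges -1, Cr(II) ⇒ ion charge 1+.
Anion [Cu…]: ligand charges -2, Cu(I) ⇒ ion charge 1−.

[Cr(acac)(PPh3)4][CuCl2(PPh3)2]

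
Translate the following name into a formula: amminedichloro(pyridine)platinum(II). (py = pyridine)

Ligands: 1 pyridine (py, neutral), 1 ammine (NH3, neutral), 2 chloro (Cl, -1). Ligand charge sum = -2.
With Pt in oxidation state +2, the complex ion is [Pt...].

[PtCl2(NH3)(py)]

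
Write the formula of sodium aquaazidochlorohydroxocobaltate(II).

Na[CoCl(H2O)(N3)(OH)]

Ligands: 1 aqua (H2O, neutral), 1 hydroxo (OH, -1), 1 azido (N3, -1), 1 chloro (Cl, -1). Ligand charge sum = -3.
Charge balance with sodium (+1) requires 1 complex ion per 1 sodium.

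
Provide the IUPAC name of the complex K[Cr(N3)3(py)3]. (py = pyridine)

The 1 potassium counter-ion carries a total charge of +1, so each complex ion is 1−.
Ligand charges: 3×azido (-1 each), 3×pyridine (neutral); total -3. So Cr + (-3) = 1−, giving Cr = +2.
Ligands are named alphabetically: azido before pyridine.
The complex ion is anionic, so chromium takes the -ate form chromate(II).

potassium triazidotris(pyridine)chromate(II)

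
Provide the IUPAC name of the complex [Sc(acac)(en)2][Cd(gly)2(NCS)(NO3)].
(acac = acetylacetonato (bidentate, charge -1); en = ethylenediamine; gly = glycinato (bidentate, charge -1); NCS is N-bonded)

Both ions are complex: the cation is named first with the plain metal name, the anion second with the -ate form; each ion's ligands are alphabetised independently.
Cadmium is always +2 in its complexes; the anion's ligand charges sum to -4, so the complex anion is 2−.
A 1:1 salt means the cation carries the equal and opposite charge, 2+.
Cation: ligand charges sum to -1; for the ion to be 2+, Sc = +3.

(acetylacetonato)bis(ethylenediamine)scandium(III) bis(glycinato)isothiocyanatonitratocadmate(II)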